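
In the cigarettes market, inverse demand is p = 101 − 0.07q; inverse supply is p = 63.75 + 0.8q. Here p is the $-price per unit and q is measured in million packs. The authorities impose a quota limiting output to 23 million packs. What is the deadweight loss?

$170.81 million

Competitive equilibrium: 101 − 0.07q = 63.75 + 0.8q → q* = 42.8161, p* = 98.0029.
At q = 23: demand price = 101 − 0.07·23 = 99.39; supply price = 63.75 + 0.8·23 = 82.15.
Δq = 42.8161 − 23 = 19.8161; wedge = 99.39 − 82.15 = 17.24.
Deadweight loss = ½ × 19.8161 × 17.24 = $170.81 million.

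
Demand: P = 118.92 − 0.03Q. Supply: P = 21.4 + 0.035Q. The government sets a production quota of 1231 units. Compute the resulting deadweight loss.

2357.12

Competitive equilibrium: 118.92 − 0.03Q = 21.4 + 0.035Q → Q* = 1500.3077, P* = 73.9108.
At Q = 1231: demand price = 118.92 − 0.03·1231 = 81.99; supply price = 21.4 + 0.035·1231 = 64.485.
ΔQ = 1500.3077 − 1231 = 269.3077; wedge = 81.99 − 64.485 = 17.505.
Welfare loss = ½ × 269.3077 × 17.505 = 2357.12.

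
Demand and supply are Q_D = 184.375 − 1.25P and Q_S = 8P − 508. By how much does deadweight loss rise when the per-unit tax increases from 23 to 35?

In inverse form: demand P = 147.5 − 0.8Q, supply P = 63.5 + 0.125Q.
Competitive equilibrium: 147.5 − 0.8Q = 63.5 + 0.125Q → Q* = 90.8108, P* = 74.8514.
For a per-unit tax t: ΔQ = t/0.925, so DWL = ½·t·(t/0.925) = t²/1.85.
At t = 23: DWL = 285.946. At t = 35: DWL = 662.162.
Increase = 662.162 − 285.946 = 376.22.

376.22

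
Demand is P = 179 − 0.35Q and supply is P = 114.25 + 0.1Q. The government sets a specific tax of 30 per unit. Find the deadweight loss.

Competitive equilibrium: 179 − 0.35Q = 114.25 + 0.1Q → Q* = 143.8889, P* = 128.6389.
With the tax, the buyer price exceeds the seller price by 30: (179 − 0.35Q) − (114.25 + 0.1Q) = 30 → Q' = 77.2222.
ΔQ = 143.8889 − 77.2222 = 66.6667; the wedge equals the tax, 30.
DWL = ½ × 66.6667 × 30 = 1000.

1000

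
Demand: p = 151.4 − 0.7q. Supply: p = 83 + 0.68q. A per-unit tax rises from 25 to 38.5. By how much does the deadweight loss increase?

Competitive equilibrium: 151.4 − 0.7q = 83 + 0.68q → q* = 49.5652, p* = 116.7043.
For a per-unit tax t: Δq = t/1.38, so DWL = ½·t·(t/1.38) = t²/2.76.
At t = 25: DWL = 226.449. At t = 38.5: DWL = 537.047.
Increase = 537.047 − 226.449 = 310.60.

310.60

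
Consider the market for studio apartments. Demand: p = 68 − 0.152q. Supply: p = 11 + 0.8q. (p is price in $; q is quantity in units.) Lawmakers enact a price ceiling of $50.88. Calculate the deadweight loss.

Competitive equilibrium: 68 − 0.152q = 11 + 0.8q → q* = 59.8739, p* = 58.8992.
At the ceiling p = 50.88, quantity supplied = (50.88 − 11)/0.8 = 49.85.
Willingness to pay at q' = 49.85: 68 − 0.152·49.85 = 60.4228.
Δq = 59.8739 − 49.85 = 10.0239; wedge = 60.4228 − 50.88 = 9.5428.
Deadweight loss = ½ × 10.0239 × 9.5428 = $47.83.

$47.83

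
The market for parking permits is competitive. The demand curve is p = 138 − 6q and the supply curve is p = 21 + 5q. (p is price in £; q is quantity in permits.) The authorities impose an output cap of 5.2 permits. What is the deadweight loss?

£162.55

Competitive equilibrium: 138 − 6q = 21 + 5q → q* = 10.6364, p* = 74.1818.
At q = 5.2: demand price = 138 − 6·5.2 = 106.8; supply price = 21 + 5·5.2 = 47.
Δq = 10.6364 − 5.2 = 5.4364; wedge = 106.8 − 47 = 59.8.
Deadweight loss = ½ × 5.4364 × 59.8 = £162.55.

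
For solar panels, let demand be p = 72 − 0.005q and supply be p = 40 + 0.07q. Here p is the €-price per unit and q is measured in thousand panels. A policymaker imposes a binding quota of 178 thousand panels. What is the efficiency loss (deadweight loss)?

Competitive equilibrium: 72 − 0.005q = 40 + 0.07q → q* = 426.6667, p* = 69.8667.
At q = 178: demand price = 72 − 0.005·178 = 71.11; supply price = 40 + 0.07·178 = 52.46.
Δq = 426.6667 − 178 = 248.6667; wedge = 71.11 − 52.46 = 18.65.
Welfare loss = ½ × 248.6667 × 18.65 = €2318.82 thousand.

€2318.82 thousand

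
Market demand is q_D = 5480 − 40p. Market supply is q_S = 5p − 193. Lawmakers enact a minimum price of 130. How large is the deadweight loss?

In inverse form: demand p = 137 − 0.025q, supply p = 38.6 + 0.2q.
Competitive equilibrium: 137 − 0.025q = 38.6 + 0.2q → q* = 437.3333, p* = 126.0667.
At the floor p = 130, quantity demanded = (137 − 130)/0.025 = 280.
Sellers' marginal cost at q' = 280: 38.6 + 0.2·280 = 94.6.
Δq = 437.3333 − 280 = 157.3333; wedge = 130 − 94.6 = 35.4.
DWL = ½ × 157.3333 × 35.4 = 2784.80.

2784.80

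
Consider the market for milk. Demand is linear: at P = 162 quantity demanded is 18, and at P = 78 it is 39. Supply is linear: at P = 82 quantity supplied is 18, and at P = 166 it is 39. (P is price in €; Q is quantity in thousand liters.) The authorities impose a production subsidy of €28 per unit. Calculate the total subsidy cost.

€882 thousand

Demand slope = (78 − 162)/(39 − 18) = −4, so P = 234 − 4Q.
Supply slope = (166 − 82)/(39 − 18) = 4, so P = 10 + 4Q.
Competitive equilibrium: 234 − 4Q = 10 + 4Q → Q* = 28, P* = 122.
The subsidy lowers effective supply by 28: P = 4Q − 18.
New quantity: 234 − 4Q = 4Q − 18 → Q' = 31.5.
Total subsidy cost = 28 × 31.5 = €882 thousand.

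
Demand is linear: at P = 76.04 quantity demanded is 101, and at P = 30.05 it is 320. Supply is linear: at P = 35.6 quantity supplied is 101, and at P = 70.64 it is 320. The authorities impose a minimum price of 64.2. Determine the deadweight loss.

Demand slope = (30.05 − 76.04)/(320 − 101) = −0.21, so P = 97.25 − 0.21Q.
Supply slope = (70.64 − 35.6)/(320 − 101) = 0.16, so P = 19.44 + 0.16Q.
Competitive equilibrium: 97.25 − 0.21Q = 19.44 + 0.16Q → Q* = 210.2973, P* = 53.08757.
At the floor P = 64.2, quantity demanded = (97.25 − 64.2)/0.21 = 157.38095.
Sellers' marginal cost at Q' = 157.38095: 19.44 + 0.16·157.38095 = 44.62095.
ΔQ = 210.2973 − 157.38095 = 52.91635; wedge = 64.2 − 44.62095 = 19.57905.
Deadweight loss = ½ × 52.91635 × 19.57905 = 518.03.

518.03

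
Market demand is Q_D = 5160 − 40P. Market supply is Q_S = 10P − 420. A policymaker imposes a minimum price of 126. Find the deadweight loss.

20736

In inverse form: demand P = 129 − 0.025Q, supply P = 42 + 0.1Q.
Competitive equilibrium: 129 − 0.025Q = 42 + 0.1Q → Q* = 696, P* = 111.6.
At the floor P = 126, quantity demanded = (129 − 126)/0.025 = 120.
Sellers' marginal cost at Q' = 120: 42 + 0.1·120 = 54.
ΔQ = 696 − 120 = 576; wedge = 126 − 54 = 72.
The triangle = ½ × 576 × 72 = 20736.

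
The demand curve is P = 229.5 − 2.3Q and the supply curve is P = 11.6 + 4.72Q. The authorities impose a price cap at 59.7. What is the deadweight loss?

Competitive equilibrium: 229.5 − 2.3Q = 11.6 + 4.72Q → Q* = 31.0399, P* = 158.1083.
At the ceiling P = 59.7, quantity supplied = (59.7 − 11.6)/4.72 = 10.1907.
Willingness to pay at Q' = 10.1907: 229.5 − 2.3·10.1907 = 206.0614.
ΔQ = 31.0399 − 10.1907 = 20.8492; wedge = 206.0614 − 59.7 = 146.3614.
DWL = ½ × 20.8492 × 146.3614 = 1525.76.

1525.76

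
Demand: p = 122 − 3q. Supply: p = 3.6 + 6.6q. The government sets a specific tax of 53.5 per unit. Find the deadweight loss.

Competitive equilibrium: 122 − 3q = 3.6 + 6.6q → q* = 12.3333, p* = 85.
With the tax, the buyer price exceeds the seller price by 53.5: (122 − 3q) − (3.6 + 6.6q) = 53.5 → q' = 6.7604.
Δq = 12.3333 − 6.7604 = 5.5729; the wedge equals the tax, 53.5.
The triangle = ½ × 5.5729 × 53.5 = 149.08.

149.08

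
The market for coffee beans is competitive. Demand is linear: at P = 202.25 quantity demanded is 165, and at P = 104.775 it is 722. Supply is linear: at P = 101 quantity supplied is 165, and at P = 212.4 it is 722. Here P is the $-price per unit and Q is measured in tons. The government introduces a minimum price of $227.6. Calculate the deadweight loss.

Demand slope = (104.775 − 202.25)/(722 − 165) = −0.175, so P = 231.125 − 0.175Q.
Supply slope = (212.4 − 101)/(722 − 165) = 0.2, so P = 68 + 0.2Q.
Competitive equilibrium: 231.125 − 0.175Q = 68 + 0.2Q → Q* = 435, P* = 155.
At the floor P = 227.6, quantity demanded = (231.125 − 227.6)/0.175 = 20.14286.
Sellers' marginal cost at Q' = 20.14286: 68 + 0.2·20.14286 = 72.02857.
ΔQ = 435 − 20.14286 = 414.85714; wedge = 227.6 − 72.02857 = 155.57143.
The triangle = ½ × 414.85714 × 155.57143 = $32269.96.

$32269.96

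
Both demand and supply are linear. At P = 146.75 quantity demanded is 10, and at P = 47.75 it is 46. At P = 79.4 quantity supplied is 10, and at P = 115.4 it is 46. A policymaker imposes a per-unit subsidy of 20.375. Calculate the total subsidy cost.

Demand slope = (47.75 − 146.75)/(46 − 10) = −2.75, so P = 174.25 − 2.75Q.
Supply slope = (115.4 − 79.4)/(46 − 10) = 1, so P = 69.4 + Q.
Competitive equilibrium: 174.25 − 2.75Q = 69.4 + Q → Q* = 27.96, P* = 97.36.
The subsidy lowers effective supply by 20.375: P = 49.025 + Q.
New quantity: 174.25 − 2.75Q = 49.025 + Q → Q' = 33.3933.
Total subsidy cost = 20.375 × 33.3933 = 680.39.

680.39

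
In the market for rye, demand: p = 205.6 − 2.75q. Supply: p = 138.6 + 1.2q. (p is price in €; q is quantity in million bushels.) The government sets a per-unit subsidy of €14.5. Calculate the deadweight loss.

€26.61 million

Competitive equilibrium: 205.6 − 2.75q = 138.6 + 1.2q → q* = 16.962, p* = 158.9544.
The subsidy lowers effective supply by 14.5: p = 124.1 + 1.2q.
New quantity: 205.6 − 2.75q = 124.1 + 1.2q → q' = 20.6329.
Overproduction Δq = 20.6329 − 16.962 = 3.6709; wedge = subsidy = 14.5.
Welfare loss = ½ × 3.6709 × 14.5 = €26.61 million.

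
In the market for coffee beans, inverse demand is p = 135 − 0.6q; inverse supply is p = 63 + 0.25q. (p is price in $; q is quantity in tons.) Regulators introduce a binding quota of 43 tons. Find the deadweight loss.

$739.24

Competitive equilibrium: 135 − 0.6q = 63 + 0.25q → q* = 84.7059, p* = 84.1765.
At q = 43: demand price = 135 − 0.6·43 = 109.2; supply price = 63 + 0.25·43 = 73.75.
Δq = 84.7059 − 43 = 41.7059; wedge = 109.2 − 73.75 = 35.45.
Welfare loss = ½ × 41.7059 × 35.45 = $739.24.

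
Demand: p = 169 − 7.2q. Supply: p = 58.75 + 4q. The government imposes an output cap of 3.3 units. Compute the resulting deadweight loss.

Competitive equilibrium: 169 − 7.2q = 58.75 + 4q → q* = 9.8438, p* = 98.125.
At q = 3.3: demand price = 169 − 7.2·3.3 = 145.24; supply price = 58.75 + 4·3.3 = 71.95.
Δq = 9.8438 − 3.3 = 6.5438; wedge = 145.24 − 71.95 = 73.29.
DWL = ½ × 6.5438 × 73.29 = 239.80.

239.80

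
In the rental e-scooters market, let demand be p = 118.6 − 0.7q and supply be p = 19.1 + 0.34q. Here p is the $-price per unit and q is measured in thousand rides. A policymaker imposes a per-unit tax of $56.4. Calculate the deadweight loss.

$1529.31 thousand

Competitive equilibrium: 118.6 − 0.7q = 19.1 + 0.34q → q* = 95.6731, p* = 51.6288.
With the tax, the buyer price exceeds the seller price by 56.4: (118.6 − 0.7q) − (19.1 + 0.34q) = 56.4 → q' = 41.4423.
Δq = 95.6731 − 41.4423 = 54.2308; the wedge equals the tax, 56.4.
DWL = ½ × 54.2308 × 56.4 = $1529.31 thousand.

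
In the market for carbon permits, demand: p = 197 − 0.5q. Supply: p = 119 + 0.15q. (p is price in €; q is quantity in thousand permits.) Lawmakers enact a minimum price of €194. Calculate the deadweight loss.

€4223.70 thousand

Competitive equilibrium: 197 − 0.5q = 119 + 0.15q → q* = 120, p* = 137.
At the floor p = 194, quantity demanded = (197 − 194)/0.5 = 6.
Sellers' marginal cost at q' = 6: 119 + 0.15·6 = 119.9.
Δq = 120 − 6 = 114; wedge = 194 − 119.9 = 74.1.
The triangle = ½ × 114 × 74.1 = €4223.70 thousand.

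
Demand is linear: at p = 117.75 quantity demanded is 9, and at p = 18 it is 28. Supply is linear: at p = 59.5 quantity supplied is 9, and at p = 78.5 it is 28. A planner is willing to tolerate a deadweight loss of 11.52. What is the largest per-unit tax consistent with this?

Demand slope = (18 − 117.75)/(28 − 9) = −5.25, so p = 165 − 5.25q.
Supply slope = (78.5 − 59.5)/(28 − 9) = 1, so p = 50.5 + q.
Competitive equilibrium: 165 − 5.25q = 50.5 + q → q* = 18.32, p* = 68.82.
A tax t gives Δq = t/6.25 and wedge t, so DWL = t²/12.5.
t²/12.5 = 11.52 → t² = 144 → t = 12.

12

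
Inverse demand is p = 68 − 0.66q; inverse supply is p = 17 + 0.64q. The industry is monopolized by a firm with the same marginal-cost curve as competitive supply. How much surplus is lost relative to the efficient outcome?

113.43

Competitive equilibrium: 68 − 0.66q = 17 + 0.64q → q* = 39.2308, p* = 42.1077.
Marginal revenue: MR = 68 − 1.32q. Set MR = MC: 68 − 1.32q = 17 + 0.64q → q_m = 26.0204.
Price p_m = 68 − 0.66·26.0204 = 50.8265; MC(q_m) = 17 + 0.64·26.0204 = 33.6531.
Competitive q* = 39.2308, so Δq = 13.2104; wedge = 50.8265 − 33.6531 = 17.1734.
The triangle = ½ × 13.2104 × 17.1734 = 113.43.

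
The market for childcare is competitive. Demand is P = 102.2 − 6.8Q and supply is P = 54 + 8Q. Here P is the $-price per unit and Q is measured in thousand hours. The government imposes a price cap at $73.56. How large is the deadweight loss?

Competitive equilibrium: 102.2 − 6.8Q = 54 + 8Q → Q* = 3.2568, P* = 80.0541.
At the ceiling P = 73.56, quantity supplied = (73.56 − 54)/8 = 2.445.
Willingness to pay at Q' = 2.445: 102.2 − 6.8·2.445 = 85.574.
ΔQ = 3.2568 − 2.445 = 0.8118; wedge = 85.574 − 73.56 = 12.014.
DWL = ½ × 0.8118 × 12.014 = $4.88 thousand.

$4.88 thousand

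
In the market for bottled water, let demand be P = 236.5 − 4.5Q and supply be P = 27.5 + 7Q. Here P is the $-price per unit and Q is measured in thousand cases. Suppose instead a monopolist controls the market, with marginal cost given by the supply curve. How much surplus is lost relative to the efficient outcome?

Competitive equilibrium: 236.5 − 4.5Q = 27.5 + 7Q → Q* = 18.1739, P* = 154.7174.
Marginal revenue: MR = 236.5 − 9Q. Set MR = MC: 236.5 − 9Q = 27.5 + 7Q → Q_m = 13.0625.
Price P_m = 236.5 − 4.5·13.0625 = 177.7188; MC(Q_m) = 27.5 + 7·13.0625 = 118.9375.
Competitive Q* = 18.1739, so ΔQ = 5.1114; wedge = 177.7188 − 118.9375 = 58.7813.
DWL = ½ × 5.1114 × 58.7813 = $150.23 thousand.

$150.23 thousand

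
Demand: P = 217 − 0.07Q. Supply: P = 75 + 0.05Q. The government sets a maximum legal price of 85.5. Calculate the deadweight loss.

Competitive equilibrium: 217 − 0.07Q = 75 + 0.05Q → Q* = 1183.33333, P* = 134.16667.
At the ceiling P = 85.5, quantity supplied = (85.5 − 75)/0.05 = 210.
Willingness to pay at Q' = 210: 217 − 0.07·210 = 202.3.
ΔQ = 1183.33333 − 210 = 973.33333; wedge = 202.3 − 85.5 = 116.8.
Deadweight loss = ½ × 973.33333 × 116.8 = 56842.67.

56842.67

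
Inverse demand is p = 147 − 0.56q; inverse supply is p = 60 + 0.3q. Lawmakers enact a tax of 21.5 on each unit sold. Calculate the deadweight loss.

268.75

Competitive equilibrium: 147 − 0.56q = 60 + 0.3q → q* = 101.1628, p* = 90.3488.
With the tax, the buyer price exceeds the seller price by 21.5: (147 − 0.56q) − (60 + 0.3q) = 21.5 → q' = 76.1628.
Δq = 101.1628 − 76.1628 = 25; the wedge equals the tax, 21.5.
Welfare loss = ½ × 25 × 21.5 = 268.75.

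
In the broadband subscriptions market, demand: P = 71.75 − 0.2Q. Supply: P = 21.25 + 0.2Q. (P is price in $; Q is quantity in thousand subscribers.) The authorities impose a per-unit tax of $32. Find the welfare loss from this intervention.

$1280 thousand

Competitive equilibrium: 71.75 − 0.2Q = 21.25 + 0.2Q → Q* = 126.25, P* = 46.5.
With the tax, the buyer price exceeds the seller price by 32: (71.75 − 0.2Q) − (21.25 + 0.2Q) = 32 → Q' = 46.25.
ΔQ = 126.25 − 46.25 = 80; the wedge equals the tax, 32.
The triangle = ½ × 80 × 32 = $1280 thousand.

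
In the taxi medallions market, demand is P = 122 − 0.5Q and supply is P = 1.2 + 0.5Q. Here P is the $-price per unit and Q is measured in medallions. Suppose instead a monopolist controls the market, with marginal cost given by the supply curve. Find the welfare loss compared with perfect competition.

Competitive equilibrium: 122 − 0.5Q = 1.2 + 0.5Q → Q* = 120.8, P* = 61.6.
Marginal revenue: MR = 122 − Q. Set MR = MC: 122 − Q = 1.2 + 0.5Q → Q_m = 80.5333.
Price P_m = 122 − 0.5·80.5333 = 81.7334; MC(Q_m) = 1.2 + 0.5·80.5333 = 41.4667.
Competitive Q* = 120.8, so ΔQ = 40.2667; wedge = 81.7334 − 41.4667 = 40.2667.
Welfare loss = ½ × 40.2667 × 40.2667 = $810.70.

$810.70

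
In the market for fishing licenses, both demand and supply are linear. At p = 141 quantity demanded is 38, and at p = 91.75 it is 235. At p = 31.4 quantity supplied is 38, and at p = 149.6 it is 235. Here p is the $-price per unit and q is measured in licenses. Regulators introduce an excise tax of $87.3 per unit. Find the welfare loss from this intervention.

Demand slope = (91.75 − 141)/(235 − 38) = −0.25, so p = 150.5 − 0.25q.
Supply slope = (149.6 − 31.4)/(235 − 38) = 0.6, so p = 8.6 + 0.6q.
Competitive equilibrium: 150.5 − 0.25q = 8.6 + 0.6q → q* = 166.9412, p* = 108.7647.
With the tax, the buyer price exceeds the seller price by 87.3: (150.5 − 0.25q) − (8.6 + 0.6q) = 87.3 → q' = 64.2353.
Δq = 166.9412 − 64.2353 = 102.7059; the wedge equals the tax, 87.3.
DWL = ½ × 102.7059 × 87.3 = $4483.11.

$4483.11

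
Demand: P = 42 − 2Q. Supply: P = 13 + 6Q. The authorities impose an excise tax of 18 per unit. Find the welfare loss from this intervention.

20.25

Competitive equilibrium: 42 − 2Q = 13 + 6Q → Q* = 3.625, P* = 34.75.
With the tax, the buyer price exceeds the seller price by 18: (42 − 2Q) − (13 + 6Q) = 18 → Q' = 1.375.
ΔQ = 3.625 − 1.375 = 2.25; the wedge equals the tax, 18.
Welfare loss = ½ × 2.25 × 18 = 20.25.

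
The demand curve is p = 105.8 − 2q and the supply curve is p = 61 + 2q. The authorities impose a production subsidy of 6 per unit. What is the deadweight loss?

4.50

Competitive equilibrium: 105.8 − 2q = 61 + 2q → q* = 11.2, p* = 83.4.
The subsidy lowers effective supply by 6: p = 55 + 2q.
New quantity: 105.8 − 2q = 55 + 2q → q' = 12.7.
Overproduction Δq = 12.7 − 11.2 = 1.5; wedge = subsidy = 6.
The triangle = ½ × 1.5 × 6 = 4.50.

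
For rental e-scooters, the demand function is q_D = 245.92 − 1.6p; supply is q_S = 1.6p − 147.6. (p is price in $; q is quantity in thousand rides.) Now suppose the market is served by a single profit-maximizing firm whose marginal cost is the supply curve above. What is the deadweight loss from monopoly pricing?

In inverse form: demand p = 153.7 − 0.625q, supply p = 92.25 + 0.625q.
Competitive equilibrium: 153.7 − 0.625q = 92.25 + 0.625q → q* = 49.16, p* = 122.975.
Marginal revenue: MR = 153.7 − 1.25q. Set MR = MC: 153.7 − 1.25q = 92.25 + 0.625q → q_m = 32.7733.
Price p_m = 153.7 − 0.625·32.7733 = 133.2167; MC(q_m) = 92.25 + 0.625·32.7733 = 112.7333.
Competitive q* = 49.16, so Δq = 16.3867; wedge = 133.2167 − 112.7333 = 20.4834.
DWL = ½ × 16.3867 × 20.4834 = $167.83 thousand.

$167.83 thousand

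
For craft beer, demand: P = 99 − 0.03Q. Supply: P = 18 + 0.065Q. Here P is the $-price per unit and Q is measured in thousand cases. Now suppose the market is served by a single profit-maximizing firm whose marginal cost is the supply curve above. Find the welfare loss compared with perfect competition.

$1989.02 thousand

Competitive equilibrium: 99 − 0.03Q = 18 + 0.065Q → Q* = 852.6316, P* = 73.4211.
Marginal revenue: MR = 99 − 0.06Q. Set MR = MC: 99 − 0.06Q = 18 + 0.065Q → Q_m = 648.
Price P_m = 99 − 0.03·648 = 79.56; MC(Q_m) = 18 + 0.065·648 = 60.12.
Competitive Q* = 852.6316, so ΔQ = 204.6316; wedge = 79.56 − 60.12 = 19.44.
The triangle = ½ × 204.6316 × 19.44 = $1989.02 thousand.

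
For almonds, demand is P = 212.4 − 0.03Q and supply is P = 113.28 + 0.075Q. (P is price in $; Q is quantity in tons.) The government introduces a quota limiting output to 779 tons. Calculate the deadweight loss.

$1429.31

Competitive equilibrium: 212.4 − 0.03Q = 113.28 + 0.075Q → Q* = 944, P* = 184.08.
At Q = 779: demand price = 212.4 − 0.03·779 = 189.03; supply price = 113.28 + 0.075·779 = 171.705.
ΔQ = 944 − 779 = 165; wedge = 189.03 − 171.705 = 17.325.
Deadweight loss = ½ × 165 × 17.325 = $1429.31.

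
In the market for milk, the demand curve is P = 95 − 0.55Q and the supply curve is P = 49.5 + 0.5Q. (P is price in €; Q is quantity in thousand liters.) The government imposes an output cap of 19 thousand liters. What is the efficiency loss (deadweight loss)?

Competitive equilibrium: 95 − 0.55Q = 49.5 + 0.5Q → Q* = 43.3333, P* = 71.1667.
At Q = 19: demand price = 95 − 0.55·19 = 84.55; supply price = 49.5 + 0.5·19 = 59.
ΔQ = 43.3333 − 19 = 24.3333; wedge = 84.55 − 59 = 25.55.
The triangle = ½ × 24.3333 × 25.55 = €310.86 thousand.

€310.86 thousand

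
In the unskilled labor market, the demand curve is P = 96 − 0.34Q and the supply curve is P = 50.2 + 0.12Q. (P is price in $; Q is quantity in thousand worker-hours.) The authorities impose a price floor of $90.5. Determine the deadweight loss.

Competitive equilibrium: 96 − 0.34Q = 50.2 + 0.12Q → Q* = 99.5652, P* = 62.1478.
At the floor P = 90.5, quantity demanded = (96 − 90.5)/0.34 = 16.1765.
Sellers' marginal cost at Q' = 16.1765: 50.2 + 0.12·16.1765 = 52.1412.
ΔQ = 99.5652 − 16.1765 = 83.3887; wedge = 90.5 − 52.1412 = 38.3588.
Welfare loss = ½ × 83.3887 × 38.3588 = $1599.35 thousand.

$1599.35 thousand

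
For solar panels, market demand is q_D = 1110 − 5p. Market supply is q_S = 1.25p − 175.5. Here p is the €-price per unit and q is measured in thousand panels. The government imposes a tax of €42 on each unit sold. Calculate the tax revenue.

In inverse form: demand p = 222 − 0.2q, supply p = 140.4 + 0.8q.
Competitive equilibrium: 222 − 0.2q = 140.4 + 0.8q → q* = 81.6, p* = 205.68.
With the tax, the buyer price exceeds the seller price by 42: (222 − 0.2q) − (140.4 + 0.8q) = 42 → q' = 39.6.
Tax revenue = 42 × 39.6 = €1663.20 thousand.

€1663.20 thousand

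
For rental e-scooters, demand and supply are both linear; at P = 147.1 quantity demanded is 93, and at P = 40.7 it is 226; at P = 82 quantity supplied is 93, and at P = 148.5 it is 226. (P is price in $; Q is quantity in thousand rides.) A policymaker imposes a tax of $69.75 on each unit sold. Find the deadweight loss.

$1871.18 thousand

Demand slope = (40.7 − 147.1)/(226 − 93) = −0.8, so P = 221.5 − 0.8Q.
Supply slope = (148.5 − 82)/(226 − 93) = 0.5, so P = 35.5 + 0.5Q.
Competitive equilibrium: 221.5 − 0.8Q = 35.5 + 0.5Q → Q* = 143.0769, P* = 107.0385.
With the tax, the buyer price exceeds the seller price by 69.75: (221.5 − 0.8Q) − (35.5 + 0.5Q) = 69.75 → Q' = 89.4231.
ΔQ = 143.0769 − 89.4231 = 53.6538; the wedge equals the tax, 69.75.
The triangle = ½ × 53.6538 × 69.75 = $1871.18 thousand.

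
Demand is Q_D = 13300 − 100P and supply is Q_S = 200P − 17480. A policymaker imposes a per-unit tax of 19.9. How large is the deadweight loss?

In inverse form: demand P = 133 − 0.01Q, supply P = 87.4 + 0.005Q.
Competitive equilibrium: 133 − 0.01Q = 87.4 + 0.005Q → Q* = 3040, P* = 102.6.
With the tax, the buyer price exceeds the seller price by 19.9: (133 − 0.01Q) − (87.4 + 0.005Q) = 19.9 → Q' = 1713.3333.
ΔQ = 3040 − 1713.3333 = 1326.6667; the wedge equals the tax, 19.9.
Deadweight loss = ½ × 1326.6667 × 19.9 = 13200.33.

13200.33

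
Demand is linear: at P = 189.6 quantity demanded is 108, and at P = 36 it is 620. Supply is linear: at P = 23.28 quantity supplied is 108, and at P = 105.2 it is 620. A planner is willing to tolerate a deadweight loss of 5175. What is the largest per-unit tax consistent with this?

Demand slope = (36 − 189.6)/(620 − 108) = −0.3, so P = 222 − 0.3Q.
Supply slope = (105.2 − 23.28)/(620 − 108) = 0.16, so P = 6 + 0.16Q.
Competitive equilibrium: 222 − 0.3Q = 6 + 0.16Q → Q* = 469.5652, P* = 81.1304.
A tax t gives ΔQ = t/0.46 and wedge t, so DWL = t²/0.92.
t²/0.92 = 5175 → t² = 4761 → t = 69.

69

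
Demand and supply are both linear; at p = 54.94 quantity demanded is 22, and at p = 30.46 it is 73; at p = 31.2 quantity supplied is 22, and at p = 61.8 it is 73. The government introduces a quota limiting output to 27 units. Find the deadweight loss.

155.72

Demand slope = (30.46 − 54.94)/(73 − 22) = −0.48, so p = 65.5 − 0.48q.
Supply slope = (61.8 − 31.2)/(73 − 22) = 0.6, so p = 18 + 0.6q.
Competitive equilibrium: 65.5 − 0.48q = 18 + 0.6q → q* = 43.9815, p* = 44.3889.
At q = 27: demand price = 65.5 − 0.48·27 = 52.54; supply price = 18 + 0.6·27 = 34.2.
Δq = 43.9815 − 27 = 16.9815; wedge = 52.54 − 34.2 = 18.34.
Deadweight loss = ½ × 16.9815 × 18.34 = 155.72.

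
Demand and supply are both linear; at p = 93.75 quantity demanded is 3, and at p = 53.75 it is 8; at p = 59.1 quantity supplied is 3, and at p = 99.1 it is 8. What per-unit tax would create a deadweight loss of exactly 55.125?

42

Demand slope = (53.75 − 93.75)/(8 − 3) = −8, so p = 117.75 − 8q.
Supply slope = (99.1 − 59.1)/(8 − 3) = 8, so p = 35.1 + 8q.
Competitive equilibrium: 117.75 − 8q = 35.1 + 8q → q* = 5.1656, p* = 76.425.
A tax t gives Δq = t/16 and wedge t, so DWL = t²/32.
t²/32 = 55.125 → t² = 1764 → t = 42.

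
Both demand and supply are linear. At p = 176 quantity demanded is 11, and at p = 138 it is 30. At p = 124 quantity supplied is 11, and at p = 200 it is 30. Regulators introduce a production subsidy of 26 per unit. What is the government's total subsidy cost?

624

Demand slope = (138 − 176)/(30 − 11) = −2, so p = 198 − 2q.
Supply slope = (200 − 124)/(30 − 11) = 4, so p = 80 + 4q.
Competitive equilibrium: 198 − 2q = 80 + 4q → q* = 19.6667, p* = 158.6667.
The subsidy lowers effective supply by 26: p = 54 + 4q.
New quantity: 198 − 2q = 54 + 4q → q' = 24.
Total subsidy cost = 26 × 24 = 624.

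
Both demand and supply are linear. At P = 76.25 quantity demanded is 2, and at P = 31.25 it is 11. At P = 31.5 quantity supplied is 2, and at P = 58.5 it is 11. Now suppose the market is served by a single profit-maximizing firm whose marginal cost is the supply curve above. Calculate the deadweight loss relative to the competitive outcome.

34.12

Demand slope = (31.25 − 76.25)/(11 − 2) = −5, so P = 86.25 − 5Q.
Supply slope = (58.5 − 31.5)/(11 − 2) = 3, so P = 25.5 + 3Q.
Competitive equilibrium: 86.25 − 5Q = 25.5 + 3Q → Q* = 7.5938, P* = 48.2813.
Marginal revenue: MR = 86.25 − 10Q. Set MR = MC: 86.25 − 10Q = 25.5 + 3Q → Q_m = 4.6731.
Price P_m = 86.25 − 5·4.6731 = 62.8845; MC(Q_m) = 25.5 + 3·4.6731 = 39.5193.
Competitive Q* = 7.5938, so ΔQ = 2.9207; wedge = 62.8845 − 39.5193 = 23.3652.
Deadweight loss = ½ × 2.9207 × 23.3652 = 34.12.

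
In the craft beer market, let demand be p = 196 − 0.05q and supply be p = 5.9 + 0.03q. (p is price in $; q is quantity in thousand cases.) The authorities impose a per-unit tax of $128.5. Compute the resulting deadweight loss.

$103201.56 thousand

Competitive equilibrium: 196 − 0.05q = 5.9 + 0.03q → q* = 2376.25, p* = 77.1875.
With the tax, the buyer price exceeds the seller price by 128.5: (196 − 0.05q) − (5.9 + 0.03q) = 128.5 → q' = 770.
Δq = 2376.25 − 770 = 1606.25; the wedge equals the tax, 128.5.
Deadweight loss = ½ × 1606.25 × 128.5 = $103201.56 thousand.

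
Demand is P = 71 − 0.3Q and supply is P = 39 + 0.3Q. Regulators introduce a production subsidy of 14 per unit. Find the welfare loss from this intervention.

Competitive equilibrium: 71 − 0.3Q = 39 + 0.3Q → Q* = 53.3333, P* = 55.
The subsidy lowers effective supply by 14: P = 25 + 0.3Q.
New quantity: 71 − 0.3Q = 25 + 0.3Q → Q' = 76.6667.
Overproduction ΔQ = 76.6667 − 53.3333 = 23.3334; wedge = subsidy = 14.
Welfare loss = ½ × 23.3334 × 14 = 163.33.

163.33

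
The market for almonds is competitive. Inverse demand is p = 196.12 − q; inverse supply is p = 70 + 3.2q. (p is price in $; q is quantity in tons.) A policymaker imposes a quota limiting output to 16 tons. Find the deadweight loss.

$413.28

Competitive equilibrium: 196.12 − q = 70 + 3.2q → q* = 30.0286, p* = 166.0914.
At q = 16: demand price = 196.12 − 1·16 = 180.12; supply price = 70 + 3.2·16 = 121.2.
Δq = 30.0286 − 16 = 14.0286; wedge = 180.12 − 121.2 = 58.92.
DWL = ½ × 14.0286 × 58.92 = $413.28.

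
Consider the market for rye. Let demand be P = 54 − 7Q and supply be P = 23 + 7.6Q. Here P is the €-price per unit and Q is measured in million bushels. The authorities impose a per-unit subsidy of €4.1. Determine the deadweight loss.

Competitive equilibrium: 54 − 7Q = 23 + 7.6Q → Q* = 2.1233, P* = 39.137.
The subsidy lowers effective supply by 4.1: P = 18.9 + 7.6Q.
New quantity: 54 − 7Q = 18.9 + 7.6Q → Q' = 2.4041.
Overproduction ΔQ = 2.4041 − 2.1233 = 0.2808; wedge = subsidy = 4.1.
Welfare loss = ½ × 0.2808 × 4.1 = €0.58 million.

€0.58 million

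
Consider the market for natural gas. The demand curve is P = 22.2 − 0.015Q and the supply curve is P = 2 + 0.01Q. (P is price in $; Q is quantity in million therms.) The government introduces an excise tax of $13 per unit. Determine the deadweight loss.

$3380 million

Competitive equilibrium: 22.2 − 0.015Q = 2 + 0.01Q → Q* = 808, P* = 10.08.
With the tax, the buyer price exceeds the seller price by 13: (22.2 − 0.015Q) − (2 + 0.01Q) = 13 → Q' = 288.
ΔQ = 808 − 288 = 520; the wedge equals the tax, 13.
Deadweight loss = ½ × 520 × 13 = $3380 million.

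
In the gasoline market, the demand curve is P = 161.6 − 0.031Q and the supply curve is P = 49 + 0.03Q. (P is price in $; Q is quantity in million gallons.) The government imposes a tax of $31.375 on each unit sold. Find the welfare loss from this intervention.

Competitive equilibrium: 161.6 − 0.031Q = 49 + 0.03Q → Q* = 1845.90164, P* = 104.37705.
With the tax, the buyer price exceeds the seller price by 31.375: (161.6 − 0.031Q) − (49 + 0.03Q) = 31.375 → Q' = 1331.55738.
ΔQ = 1845.90164 − 1331.55738 = 514.34426; the wedge equals the tax, 31.375.
The triangle = ½ × 514.34426 × 31.375 = $8068.78 million.

$8068.78 million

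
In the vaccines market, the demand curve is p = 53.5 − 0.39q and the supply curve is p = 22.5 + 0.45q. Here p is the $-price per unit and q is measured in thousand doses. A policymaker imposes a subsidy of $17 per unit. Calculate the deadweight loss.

Competitive equilibrium: 53.5 − 0.39q = 22.5 + 0.45q → q* = 36.9048, p* = 39.1071.
The subsidy lowers effective supply by 17: p = 5.5 + 0.45q.
New quantity: 53.5 − 0.39q = 5.5 + 0.45q → q' = 57.1429.
Overproduction Δq = 57.1429 − 36.9048 = 20.2381; wedge = subsidy = 17.
The triangle = ½ × 20.2381 × 17 = $172.02 thousand.

$172.02 thousand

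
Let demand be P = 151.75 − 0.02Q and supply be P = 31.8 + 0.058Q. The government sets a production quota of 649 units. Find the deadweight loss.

Competitive equilibrium: 151.75 − 0.02Q = 31.8 + 0.058Q → Q* = 1537.8205, P* = 120.9936.
At Q = 649: demand price = 151.75 − 0.02·649 = 138.77; supply price = 31.8 + 0.058·649 = 69.442.
ΔQ = 1537.8205 − 649 = 888.8205; wedge = 138.77 − 69.442 = 69.328.
DWL = ½ × 888.8205 × 69.328 = 30810.07.

30810.07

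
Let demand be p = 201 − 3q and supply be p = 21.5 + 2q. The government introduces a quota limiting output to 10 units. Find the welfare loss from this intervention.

1677.025

Competitive equilibrium: 201 − 3q = 21.5 + 2q → q* = 35.9, p* = 93.3.
At q = 10: demand price = 201 − 3·10 = 171; supply price = 21.5 + 2·10 = 41.5.
Δq = 35.9 − 10 = 25.9; wedge = 171 − 41.5 = 129.5.
DWL = ½ × 25.9 × 129.5 = 1677.025.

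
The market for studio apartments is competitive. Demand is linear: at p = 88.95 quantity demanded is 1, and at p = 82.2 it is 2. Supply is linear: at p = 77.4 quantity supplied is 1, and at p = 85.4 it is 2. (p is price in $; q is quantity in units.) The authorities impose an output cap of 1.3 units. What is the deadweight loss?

$1.72

Demand slope = (82.2 − 88.95)/(2 − 1) = −6.75, so p = 95.7 − 6.75q.
Supply slope = (85.4 − 77.4)/(2 − 1) = 8, so p = 69.4 + 8q.
Competitive equilibrium: 95.7 − 6.75q = 69.4 + 8q → q* = 1.7831, p* = 83.6644.
At q = 1.3: demand price = 95.7 − 6.75·1.3 = 86.925; supply price = 69.4 + 8·1.3 = 79.8.
Δq = 1.7831 − 1.3 = 0.4831; wedge = 86.925 − 79.8 = 7.125.
Deadweight loss = ½ × 0.4831 × 7.125 = $1.72.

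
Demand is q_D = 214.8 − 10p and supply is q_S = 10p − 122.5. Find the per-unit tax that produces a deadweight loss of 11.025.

2.1

In inverse form: demand p = 21.48 − 0.1q, supply p = 12.25 + 0.1q.
Competitive equilibrium: 21.48 − 0.1q = 12.25 + 0.1q → q* = 46.15, p* = 16.865.
A tax t gives Δq = t/0.2 and wedge t, so DWL = t²/0.4.
t²/0.4 = 11.025 → t² = 4.41 → t = 2.1.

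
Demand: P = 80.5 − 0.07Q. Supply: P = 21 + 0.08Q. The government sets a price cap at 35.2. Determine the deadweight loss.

3602.55

Competitive equilibrium: 80.5 − 0.07Q = 21 + 0.08Q → Q* = 396.6667, P* = 52.7333.
At the ceiling P = 35.2, quantity supplied = (35.2 − 21)/0.08 = 177.5.
Willingness to pay at Q' = 177.5: 80.5 − 0.07·177.5 = 68.075.
ΔQ = 396.6667 − 177.5 = 219.1667; wedge = 68.075 − 35.2 = 32.875.
Welfare loss = ½ × 219.1667 × 32.875 = 3602.55.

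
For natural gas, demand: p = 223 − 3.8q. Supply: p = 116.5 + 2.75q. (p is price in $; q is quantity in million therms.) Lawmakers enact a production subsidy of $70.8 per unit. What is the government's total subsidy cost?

Competitive equilibrium: 223 − 3.8q = 116.5 + 2.75q → q* = 16.2595, p* = 161.2137.
The subsidy lowers effective supply by 70.8: p = 45.7 + 2.75q.
New quantity: 223 − 3.8q = 45.7 + 2.75q → q' = 27.0687.
Total subsidy cost = 70.8 × 27.0687 = $1916.46 million.

$1916.46 million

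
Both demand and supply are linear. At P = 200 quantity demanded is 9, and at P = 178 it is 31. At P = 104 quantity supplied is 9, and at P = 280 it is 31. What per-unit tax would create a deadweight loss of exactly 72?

Demand slope = (178 − 200)/(31 − 9) = −1, so P = 209 − Q.
Supply slope = (280 − 104)/(31 − 9) = 8, so P = 32 + 8Q.
Competitive equilibrium: 209 − Q = 32 + 8Q → Q* = 19.6667, P* = 189.3333.
A tax t gives ΔQ = t/9 and wedge t, so DWL = t²/18.
t²/18 = 72 → t² = 1296 → t = 36.

36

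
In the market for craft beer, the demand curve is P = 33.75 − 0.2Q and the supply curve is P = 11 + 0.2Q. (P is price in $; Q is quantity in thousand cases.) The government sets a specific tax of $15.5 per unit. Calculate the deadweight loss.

Competitive equilibrium: 33.75 − 0.2Q = 11 + 0.2Q → Q* = 56.875, P* = 22.375.
With the tax, the buyer price exceeds the seller price by 15.5: (33.75 − 0.2Q) − (11 + 0.2Q) = 15.5 → Q' = 18.125.
ΔQ = 56.875 − 18.125 = 38.75; the wedge equals the tax, 15.5.
Welfare loss = ½ × 38.75 × 15.5 = $300.31 thousand.

$300.31 thousand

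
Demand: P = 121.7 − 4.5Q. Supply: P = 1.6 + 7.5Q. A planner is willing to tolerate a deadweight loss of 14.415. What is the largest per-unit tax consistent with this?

18.6

Competitive equilibrium: 121.7 − 4.5Q = 1.6 + 7.5Q → Q* = 10.0083, P* = 76.6625.
A tax t gives ΔQ = t/12 and wedge t, so DWL = t²/24.
t²/24 = 14.415 → t² = 345.96 → t = 18.6.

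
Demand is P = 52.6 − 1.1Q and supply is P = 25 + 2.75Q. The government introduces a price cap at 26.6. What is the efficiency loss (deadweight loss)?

83.52

Competitive equilibrium: 52.6 − 1.1Q = 25 + 2.75Q → Q* = 7.1688, P* = 44.7143.
At the ceiling P = 26.6, quantity supplied = (26.6 − 25)/2.75 = 0.5818.
Willingness to pay at Q' = 0.5818: 52.6 − 1.1·0.5818 = 51.96.
ΔQ = 7.1688 − 0.5818 = 6.587; wedge = 51.96 − 26.6 = 25.36.
DWL = ½ × 6.587 × 25.36 = 83.52.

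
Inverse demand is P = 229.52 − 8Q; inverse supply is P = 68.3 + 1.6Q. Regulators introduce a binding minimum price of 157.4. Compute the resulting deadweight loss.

290.44

Competitive equilibrium: 229.52 − 8Q = 68.3 + 1.6Q → Q* = 16.7938, P* = 95.17.
At the floor P = 157.4, quantity demanded = (229.52 − 157.4)/8 = 9.015.
Sellers' marginal cost at Q' = 9.015: 68.3 + 1.6·9.015 = 82.724.
ΔQ = 16.7938 − 9.015 = 7.7788; wedge = 157.4 − 82.724 = 74.676.
Welfare loss = ½ × 7.7788 × 74.676 = 290.44.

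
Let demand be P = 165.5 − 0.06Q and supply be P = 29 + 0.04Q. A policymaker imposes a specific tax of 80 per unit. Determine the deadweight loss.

Competitive equilibrium: 165.5 − 0.06Q = 29 + 0.04Q → Q* = 1365, P* = 83.6.
With the tax, the buyer price exceeds the seller price by 80: (165.5 − 0.06Q) − (29 + 0.04Q) = 80 → Q' = 565.
ΔQ = 1365 − 565 = 800; the wedge equals the tax, 80.
Deadweight loss = ½ × 800 × 80 = 32000.

32000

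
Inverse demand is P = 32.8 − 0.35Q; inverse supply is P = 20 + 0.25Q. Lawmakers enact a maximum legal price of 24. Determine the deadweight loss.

Competitive equilibrium: 32.8 − 0.35Q = 20 + 0.25Q → Q* = 21.3333, P* = 25.3333.
At the ceiling P = 24, quantity supplied = (24 − 20)/0.25 = 16.
Willingness to pay at Q' = 16: 32.8 − 0.35·16 = 27.2.
ΔQ = 21.3333 − 16 = 5.3333; wedge = 27.2 − 24 = 3.2.
Deadweight loss = ½ × 5.3333 × 3.2 = 8.53.

8.53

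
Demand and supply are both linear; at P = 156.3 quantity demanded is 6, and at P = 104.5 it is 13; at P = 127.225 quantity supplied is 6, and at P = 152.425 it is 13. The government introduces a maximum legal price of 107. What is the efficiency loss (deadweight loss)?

375.36

Demand slope = (104.5 − 156.3)/(13 − 6) = −7.4, so P = 200.7 − 7.4Q.
Supply slope = (152.425 − 127.225)/(13 − 6) = 3.6, so P = 105.625 + 3.6Q.
Competitive equilibrium: 200.7 − 7.4Q = 105.625 + 3.6Q → Q* = 8.64318, P* = 136.74045.
At the ceiling P = 107, quantity supplied = (107 − 105.625)/3.6 = 0.38194.
Willingness to pay at Q' = 0.38194: 200.7 − 7.4·0.38194 = 197.87364.
ΔQ = 8.64318 − 0.38194 = 8.26124; wedge = 197.87364 − 107 = 90.87364.
Deadweight loss = ½ × 8.26124 × 90.87364 = 375.36.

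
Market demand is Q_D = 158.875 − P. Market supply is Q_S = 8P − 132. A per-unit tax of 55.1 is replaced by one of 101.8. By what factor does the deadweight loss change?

3.413

In inverse form: demand P = 158.875 − Q, supply P = 16.5 + 0.125Q.
Competitive equilibrium: 158.875 − Q = 16.5 + 0.125Q → Q* = 126.5556, P* = 32.3194.
For a per-unit tax t: ΔQ = t/1.125, so DWL = ½·t·(t/1.125) = t²/2.25.
At t = 55.1: DWL = 1349.338. At t = 101.8: DWL = 4605.884.
Ratio = (101.8/55.1)² = 3.413.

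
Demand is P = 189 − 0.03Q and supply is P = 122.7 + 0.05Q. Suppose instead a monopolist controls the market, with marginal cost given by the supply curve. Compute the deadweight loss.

2043.45

Competitive equilibrium: 189 − 0.03Q = 122.7 + 0.05Q → Q* = 828.75, P* = 164.1375.
Marginal revenue: MR = 189 − 0.06Q. Set MR = MC: 189 − 0.06Q = 122.7 + 0.05Q → Q_m = 602.7273.
Price P_m = 189 − 0.03·602.7273 = 170.9182; MC(Q_m) = 122.7 + 0.05·602.7273 = 152.8364.
Competitive Q* = 828.75, so ΔQ = 226.0227; wedge = 170.9182 − 152.8364 = 18.0818.
Deadweight loss = ½ × 226.0227 × 18.0818 = 2043.45.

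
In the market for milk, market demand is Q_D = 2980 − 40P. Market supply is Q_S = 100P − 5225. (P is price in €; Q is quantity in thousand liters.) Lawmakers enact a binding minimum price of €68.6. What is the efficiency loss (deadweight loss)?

In inverse form: demand P = 74.5 − 0.025Q, supply P = 52.25 + 0.01Q.
Competitive equilibrium: 74.5 − 0.025Q = 52.25 + 0.01Q → Q* = 635.7143, P* = 58.6071.
At the floor P = 68.6, quantity demanded = (74.5 − 68.6)/0.025 = 236.
Sellers' marginal cost at Q' = 236: 52.25 + 0.01·236 = 54.61.
ΔQ = 635.7143 − 236 = 399.7143; wedge = 68.6 − 54.61 = 13.99.
Welfare loss = ½ × 399.7143 × 13.99 = €2796 thousand.

€2796 thousand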